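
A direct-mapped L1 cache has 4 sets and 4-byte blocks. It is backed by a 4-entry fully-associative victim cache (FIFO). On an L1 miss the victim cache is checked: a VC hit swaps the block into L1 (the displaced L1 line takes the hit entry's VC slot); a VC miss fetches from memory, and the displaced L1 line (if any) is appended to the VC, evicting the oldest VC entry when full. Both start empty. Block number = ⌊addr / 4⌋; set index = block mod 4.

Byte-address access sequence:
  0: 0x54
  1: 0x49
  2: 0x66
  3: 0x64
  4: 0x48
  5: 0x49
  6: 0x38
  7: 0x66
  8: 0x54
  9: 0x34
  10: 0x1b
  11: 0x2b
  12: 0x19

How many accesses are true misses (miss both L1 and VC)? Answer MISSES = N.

MISSES = 7

0: 0x54 (blk 21, set 1) → MISS  vc=[]
1: 0x49 (blk 18, set 2) → MISS  vc=[]
2: 0x66 (blk 25, set 1) → MISS  vc=[21]
3: 0x64 (blk 25, set 1) → L1-HIT  vc=[21]
4: 0x48 (blk 18, set 2) → L1-HIT  vc=[21]
5: 0x49 (blk 18, set 2) → L1-HIT  vc=[21]
6: 0x38 (blk 14, set 2) → MISS  vc=[21, 18]
7: 0x66 (blk 25, set 1) → L1-HIT  vc=[21, 18]
8: 0x54 (blk 21, set 1) → VC-HIT  vc=[25, 18]
9: 0x34 (blk 13, set 1) → MISS  vc=[25, 18, 21]
10: 0x1b (blk 6, set 2) → MISS  vc=[25, 18, 21, 14]
11: 0x2b (blk 10, set 2) → MISS  vc=[18, 21, 14, 6]
12: 0x19 (blk 6, set 2) → VC-HIT  vc=[18, 21, 14, 10]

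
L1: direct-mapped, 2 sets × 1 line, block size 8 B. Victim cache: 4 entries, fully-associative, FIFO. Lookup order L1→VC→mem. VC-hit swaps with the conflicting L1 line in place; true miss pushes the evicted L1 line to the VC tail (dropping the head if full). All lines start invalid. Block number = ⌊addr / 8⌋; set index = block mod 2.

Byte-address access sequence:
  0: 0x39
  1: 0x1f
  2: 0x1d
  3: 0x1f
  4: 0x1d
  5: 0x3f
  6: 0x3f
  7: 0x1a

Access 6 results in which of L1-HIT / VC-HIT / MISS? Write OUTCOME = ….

OUTCOME = L1-HIT

0: 0x39 (blk 7, set 1) → MISS  vc=[]
1: 0x1f (blk 3, set 1) → MISS  vc=[7]
2: 0x1d (blk 3, set 1) → L1-HIT  vc=[7]
3: 0x1f (blk 3, set 1) → L1-HIT  vc=[7]
4: 0x1d (blk 3, set 1) → L1-HIT  vc=[7]
5: 0x3f (blk 7, set 1) → VC-HIT  vc=[3]
6: 0x3f (blk 7, set 1) → L1-HIT  vc=[3]
7: 0x1a (blk 3, set 1) → VC-HIT  vc=[7]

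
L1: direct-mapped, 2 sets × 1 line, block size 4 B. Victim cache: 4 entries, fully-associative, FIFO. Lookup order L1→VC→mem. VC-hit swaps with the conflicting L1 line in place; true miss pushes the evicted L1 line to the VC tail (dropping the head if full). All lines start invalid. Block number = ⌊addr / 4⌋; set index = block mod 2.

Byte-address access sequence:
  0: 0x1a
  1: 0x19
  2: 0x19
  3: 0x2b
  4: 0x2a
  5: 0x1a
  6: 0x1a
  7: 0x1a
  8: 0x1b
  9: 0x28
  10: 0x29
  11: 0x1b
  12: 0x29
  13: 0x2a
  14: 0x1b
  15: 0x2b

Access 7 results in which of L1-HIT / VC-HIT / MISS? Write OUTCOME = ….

OUTCOME = L1-HIT

  [0] addr=0x1a blk=6 s=0: MISS | VC []
  [1] addr=0x19 blk=6 s=0: L1-HIT | VC []
  [2] addr=0x19 blk=6 s=0: L1-HIT | VC []
  [3] addr=0x2b blk=10 s=0: MISS | VC [6]
  [4] addr=0x2a blk=10 s=0: L1-HIT | VC [6]
  [5] addr=0x1a blk=6 s=0: VC-HIT | VC [10]
  [6] addr=0x1a blk=6 s=0: L1-HIT | VC [10]
  [7] addr=0x1a blk=6 s=0: L1-HIT | VC [10]
  [8] addr=0x1b blk=6 s=0: L1-HIT | VC [10]
  [9] addr=0x28 blk=10 s=0: VC-HIT | VC [6]
  [10] addr=0x29 blk=10 s=0: L1-HIT | VC [6]
  [11] addr=0x1b blk=6 s=0: VC-HIT | VC [10]
  [12] addr=0x29 blk=10 s=0: VC-HIT | VC [6]
  [13] addr=0x2a blk=10 s=0: L1-HIT | VC [6]
  [14] addr=0x1b blk=6 s=0: VC-HIT | VC [10]
  [15] addr=0x2b blk=10 s=0: VC-HIT | VC [6]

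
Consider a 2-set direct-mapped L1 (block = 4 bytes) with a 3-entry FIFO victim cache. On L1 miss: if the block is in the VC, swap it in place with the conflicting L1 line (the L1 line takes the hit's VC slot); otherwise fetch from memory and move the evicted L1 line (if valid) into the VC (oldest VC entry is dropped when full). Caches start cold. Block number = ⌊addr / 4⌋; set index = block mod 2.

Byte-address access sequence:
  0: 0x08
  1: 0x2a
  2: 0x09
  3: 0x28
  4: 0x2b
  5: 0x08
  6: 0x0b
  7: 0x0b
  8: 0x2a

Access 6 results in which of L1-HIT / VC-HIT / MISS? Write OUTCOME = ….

0: 0x8 (blk 2, set 0) → MISS  vc=[]
1: 0x2a (blk 10, set 0) → MISS  vc=[2]
2: 0x9 (blk 2, set 0) → VC-HIT  vc=[10]
3: 0x28 (blk 10, set 0) → VC-HIT  vc=[2]
4: 0x2b (blk 10, set 0) → L1-HIT  vc=[2]
5: 0x8 (blk 2, set 0) → VC-HIT  vc=[10]
6: 0xb (blk 2, set 0) → L1-HIT  vc=[10]
7: 0xb (blk 2, set 0) → L1-HIT  vc=[10]
8: 0x2a (blk 10, set 0) → VC-HIT  vc=[2]

OUTCOME = L1-HIT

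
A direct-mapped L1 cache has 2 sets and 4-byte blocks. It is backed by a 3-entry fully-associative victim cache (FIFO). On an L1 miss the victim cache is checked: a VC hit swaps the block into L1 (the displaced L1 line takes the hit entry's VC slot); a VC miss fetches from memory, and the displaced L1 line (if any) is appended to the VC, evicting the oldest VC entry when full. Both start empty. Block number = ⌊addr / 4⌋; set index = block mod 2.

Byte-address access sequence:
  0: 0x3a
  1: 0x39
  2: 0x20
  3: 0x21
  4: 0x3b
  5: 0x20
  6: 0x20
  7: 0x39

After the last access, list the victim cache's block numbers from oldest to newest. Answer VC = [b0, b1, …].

VC = [8]

0: 0x3a (blk 14, set 0) → MISS  vc=[]
1: 0x39 (blk 14, set 0) → L1-HIT  vc=[]
2: 0x20 (blk 8, set 0) → MISS  vc=[14]
3: 0x21 (blk 8, set 0) → L1-HIT  vc=[14]
4: 0x3b (blk 14, set 0) → VC-HIT  vc=[8]
5: 0x20 (blk 8, set 0) → VC-HIT  vc=[14]
6: 0x20 (blk 8, set 0) → L1-HIT  vc=[14]
7: 0x39 (blk 14, set 0) → VC-HIT  vc=[8]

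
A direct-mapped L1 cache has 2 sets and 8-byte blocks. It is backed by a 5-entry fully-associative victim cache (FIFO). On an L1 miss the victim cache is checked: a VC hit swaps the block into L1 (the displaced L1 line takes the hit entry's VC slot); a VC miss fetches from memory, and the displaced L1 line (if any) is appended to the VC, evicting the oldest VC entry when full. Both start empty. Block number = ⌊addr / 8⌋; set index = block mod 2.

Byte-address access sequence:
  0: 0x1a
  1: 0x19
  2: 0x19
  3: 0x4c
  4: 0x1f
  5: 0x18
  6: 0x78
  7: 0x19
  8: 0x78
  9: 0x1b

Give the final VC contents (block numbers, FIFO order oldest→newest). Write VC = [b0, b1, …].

VC = [9, 15]

#0 0x1a→b3/s1 MISS; vc=[]
#1 0x19→b3/s1 L1-HIT; vc=[]
#2 0x19→b3/s1 L1-HIT; vc=[]
#3 0x4c→b9/s1 MISS; vc=[3]
#4 0x1f→b3/s1 VC-HIT; vc=[9]
#5 0x18→b3/s1 L1-HIT; vc=[9]
#6 0x78→b15/s1 MISS; vc=[9,3]
#7 0x19→b3/s1 VC-HIT; vc=[9,15]
#8 0x78→b15/s1 VC-HIT; vc=[9,3]
#9 0x1b→b3/s1 VC-HIT; vc=[9,15]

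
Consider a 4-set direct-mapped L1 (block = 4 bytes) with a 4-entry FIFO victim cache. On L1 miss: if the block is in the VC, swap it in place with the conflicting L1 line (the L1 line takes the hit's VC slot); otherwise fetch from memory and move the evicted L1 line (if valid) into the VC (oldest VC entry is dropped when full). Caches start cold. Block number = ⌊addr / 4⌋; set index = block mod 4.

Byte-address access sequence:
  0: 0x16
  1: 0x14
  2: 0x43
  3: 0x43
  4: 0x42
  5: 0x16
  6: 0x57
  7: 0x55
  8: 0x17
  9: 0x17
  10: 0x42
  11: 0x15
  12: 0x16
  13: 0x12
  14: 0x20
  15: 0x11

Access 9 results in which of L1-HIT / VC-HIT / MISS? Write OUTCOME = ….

0: 0x16 (blk 5, set 1) → MISS  vc=[]
1: 0x14 (blk 5, set 1) → L1-HIT  vc=[]
2: 0x43 (blk 16, set 0) → MISS  vc=[]
3: 0x43 (blk 16, set 0) → L1-HIT  vc=[]
4: 0x42 (blk 16, set 0) → L1-HIT  vc=[]
5: 0x16 (blk 5, set 1) → L1-HIT  vc=[]
6: 0x57 (blk 21, set 1) → MISS  vc=[5]
7: 0x55 (blk 21, set 1) → L1-HIT  vc=[5]
8: 0x17 (blk 5, set 1) → VC-HIT  vc=[21]
9: 0x17 (blk 5, set 1) → L1-HIT  vc=[21]
10: 0x42 (blk 16, set 0) → L1-HIT  vc=[21]
11: 0x15 (blk 5, set 1) → L1-HIT  vc=[21]
12: 0x16 (blk 5, set 1) → L1-HIT  vc=[21]
13: 0x12 (blk 4, set 0) → MISS  vc=[21, 16]
14: 0x20 (blk 8, set 0) → MISS  vc=[21, 16, 4]
15: 0x11 (blk 4, set 0) → VC-HIT  vc=[21, 16, 8]

OUTCOME = L1-HIT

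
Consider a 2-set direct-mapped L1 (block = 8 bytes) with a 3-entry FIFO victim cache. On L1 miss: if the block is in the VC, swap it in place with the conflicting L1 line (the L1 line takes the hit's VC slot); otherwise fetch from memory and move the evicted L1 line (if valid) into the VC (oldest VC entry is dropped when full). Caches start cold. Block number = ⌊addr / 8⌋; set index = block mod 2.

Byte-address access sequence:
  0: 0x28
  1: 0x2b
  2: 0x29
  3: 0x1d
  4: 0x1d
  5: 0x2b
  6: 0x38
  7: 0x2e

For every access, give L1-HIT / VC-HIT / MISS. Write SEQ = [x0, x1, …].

SEQ = [MISS, L1-HIT, L1-HIT, MISS, L1-HIT, VC-HIT, MISS, VC-HIT]

#0 0x28→b5/s1 MISS; vc=[]
#1 0x2b→b5/s1 L1-HIT; vc=[]
#2 0x29→b5/s1 L1-HIT; vc=[]
#3 0x1d→b3/s1 MISS; vc=[5]
#4 0x1d→b3/s1 L1-HIT; vc=[5]
#5 0x2b→b5/s1 VC-HIT; vc=[3]
#6 0x38→b7/s1 MISS; vc=[3,5]
#7 0x2e→b5/s1 VC-HIT; vc=[3,7]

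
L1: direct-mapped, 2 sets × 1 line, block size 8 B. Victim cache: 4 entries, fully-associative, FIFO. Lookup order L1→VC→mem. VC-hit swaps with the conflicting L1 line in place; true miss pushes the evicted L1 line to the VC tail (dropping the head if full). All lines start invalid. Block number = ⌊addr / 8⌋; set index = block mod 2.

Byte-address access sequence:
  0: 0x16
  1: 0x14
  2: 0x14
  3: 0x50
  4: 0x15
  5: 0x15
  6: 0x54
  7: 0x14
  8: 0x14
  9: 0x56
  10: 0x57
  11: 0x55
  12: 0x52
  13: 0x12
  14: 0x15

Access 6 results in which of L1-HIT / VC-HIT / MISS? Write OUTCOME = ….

  [0] addr=0x16 blk=2 s=0: MISS | VC []
  [1] addr=0x14 blk=2 s=0: L1-HIT | VC []
  [2] addr=0x14 blk=2 s=0: L1-HIT | VC []
  [3] addr=0x50 blk=10 s=0: MISS | VC [2]
  [4] addr=0x15 blk=2 s=0: VC-HIT | VC [10]
  [5] addr=0x15 blk=2 s=0: L1-HIT | VC [10]
  [6] addr=0x54 blk=10 s=0: VC-HIT | VC [2]
  [7] addr=0x14 blk=2 s=0: VC-HIT | VC [10]
  [8] addr=0x14 blk=2 s=0: L1-HIT | VC [10]
  [9] addr=0x56 blk=10 s=0: VC-HIT | VC [2]
  [10] addr=0x57 blk=10 s=0: L1-HIT | VC [2]
  [11] addr=0x55 blk=10 s=0: L1-HIT | VC [2]
  [12] addr=0x52 blk=10 s=0: L1-HIT | VC [2]
  [13] addr=0x12 blk=2 s=0: VC-HIT | VC [10]
  [14] addr=0x15 blk=2 s=0: L1-HIT | VC [10]

OUTCOME = VC-HIT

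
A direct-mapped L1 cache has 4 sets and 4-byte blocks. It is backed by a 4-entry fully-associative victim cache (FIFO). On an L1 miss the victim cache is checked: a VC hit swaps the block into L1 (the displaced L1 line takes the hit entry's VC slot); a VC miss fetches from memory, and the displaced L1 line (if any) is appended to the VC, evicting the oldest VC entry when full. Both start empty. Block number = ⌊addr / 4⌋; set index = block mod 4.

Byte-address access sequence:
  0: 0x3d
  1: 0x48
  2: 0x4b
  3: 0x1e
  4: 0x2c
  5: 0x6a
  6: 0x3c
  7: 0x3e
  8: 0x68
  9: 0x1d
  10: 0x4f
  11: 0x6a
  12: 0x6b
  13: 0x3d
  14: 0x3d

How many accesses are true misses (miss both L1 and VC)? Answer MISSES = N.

MISSES = 6

#0 0x3d→b15/s3 MISS; vc=[]
#1 0x48→b18/s2 MISS; vc=[]
#2 0x4b→b18/s2 L1-HIT; vc=[]
#3 0x1e→b7/s3 MISS; vc=[15]
#4 0x2c→b11/s3 MISS; vc=[15,7]
#5 0x6a→b26/s2 MISS; vc=[15,7,18]
#6 0x3c→b15/s3 VC-HIT; vc=[11,7,18]
#7 0x3e→b15/s3 L1-HIT; vc=[11,7,18]
#8 0x68→b26/s2 L1-HIT; vc=[11,7,18]
#9 0x1d→b7/s3 VC-HIT; vc=[11,15,18]
#10 0x4f→b19/s3 MISS; vc=[11,15,18,7]
#11 0x6a→b26/s2 L1-HIT; vc=[11,15,18,7]
#12 0x6b→b26/s2 L1-HIT; vc=[11,15,18,7]
#13 0x3d→b15/s3 VC-HIT; vc=[11,19,18,7]
#14 0x3d→b15/s3 L1-HIT; vc=[11,19,18,7]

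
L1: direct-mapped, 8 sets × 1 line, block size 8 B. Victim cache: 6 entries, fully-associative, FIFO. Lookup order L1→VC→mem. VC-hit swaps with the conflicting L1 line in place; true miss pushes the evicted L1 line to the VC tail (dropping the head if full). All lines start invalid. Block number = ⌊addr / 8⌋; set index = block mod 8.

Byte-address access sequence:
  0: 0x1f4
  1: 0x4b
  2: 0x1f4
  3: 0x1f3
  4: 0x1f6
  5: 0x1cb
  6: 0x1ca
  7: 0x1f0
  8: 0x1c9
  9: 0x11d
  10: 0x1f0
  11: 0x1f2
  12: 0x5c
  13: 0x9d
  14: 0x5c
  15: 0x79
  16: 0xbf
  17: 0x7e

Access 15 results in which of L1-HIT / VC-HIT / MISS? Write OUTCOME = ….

0: 0x1f4 (blk 62, set 6) → MISS  vc=[]
1: 0x4b (blk 9, set 1) → MISS  vc=[]
2: 0x1f4 (blk 62, set 6) → L1-HIT  vc=[]
3: 0x1f3 (blk 62, set 6) → L1-HIT  vc=[]
4: 0x1f6 (blk 62, set 6) → L1-HIT  vc=[]
5: 0x1cb (blk 57, set 1) → MISS  vc=[9]
6: 0x1ca (blk 57, set 1) → L1-HIT  vc=[9]
7: 0x1f0 (blk 62, set 6) → L1-HIT  vc=[9]
8: 0x1c9 (blk 57, set 1) → L1-HIT  vc=[9]
9: 0x11d (blk 35, set 3) → MISS  vc=[9]
10: 0x1f0 (blk 62, set 6) → L1-HIT  vc=[9]
11: 0x1f2 (blk 62, set 6) → L1-HIT  vc=[9]
12: 0x5c (blk 11, set 3) → MISS  vc=[9, 35]
13: 0x9d (blk 19, set 3) → MISS  vc=[9, 35, 11]
14: 0x5c (blk 11, set 3) → VC-HIT  vc=[9, 35, 19]
15: 0x79 (blk 15, set 7) → MISS  vc=[9, 35, 19]
16: 0xbf (blk 23, set 7) → MISS  vc=[9, 35, 19, 15]
17: 0x7e (blk 15, set 7) → VC-HIT  vc=[9, 35, 19, 23]

OUTCOME = MISS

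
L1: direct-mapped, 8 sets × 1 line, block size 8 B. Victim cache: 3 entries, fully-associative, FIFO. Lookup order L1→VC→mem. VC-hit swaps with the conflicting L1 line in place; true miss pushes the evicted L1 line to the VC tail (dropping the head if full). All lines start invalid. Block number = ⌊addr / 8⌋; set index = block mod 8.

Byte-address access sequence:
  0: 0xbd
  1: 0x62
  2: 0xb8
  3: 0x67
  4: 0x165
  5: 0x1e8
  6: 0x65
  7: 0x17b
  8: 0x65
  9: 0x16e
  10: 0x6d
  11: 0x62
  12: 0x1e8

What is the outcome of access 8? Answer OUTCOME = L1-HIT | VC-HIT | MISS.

#0 0xbd→b23/s7 MISS; vc=[]
#1 0x62→b12/s4 MISS; vc=[]
#2 0xb8→b23/s7 L1-HIT; vc=[]
#3 0x67→b12/s4 L1-HIT; vc=[]
#4 0x165→b44/s4 MISS; vc=[12]
#5 0x1e8→b61/s5 MISS; vc=[12]
#6 0x65→b12/s4 VC-HIT; vc=[44]
#7 0x17b→b47/s7 MISS; vc=[44,23]
#8 0x65→b12/s4 L1-HIT; vc=[44,23]
#9 0x16e→b45/s5 MISS; vc=[44,23,61]
#10 0x6d→b13/s5 MISS; vc=[23,61,45]
#11 0x62→b12/s4 L1-HIT; vc=[23,61,45]
#12 0x1e8→b61/s5 VC-HIT; vc=[23,13,45]

OUTCOME = L1-HIT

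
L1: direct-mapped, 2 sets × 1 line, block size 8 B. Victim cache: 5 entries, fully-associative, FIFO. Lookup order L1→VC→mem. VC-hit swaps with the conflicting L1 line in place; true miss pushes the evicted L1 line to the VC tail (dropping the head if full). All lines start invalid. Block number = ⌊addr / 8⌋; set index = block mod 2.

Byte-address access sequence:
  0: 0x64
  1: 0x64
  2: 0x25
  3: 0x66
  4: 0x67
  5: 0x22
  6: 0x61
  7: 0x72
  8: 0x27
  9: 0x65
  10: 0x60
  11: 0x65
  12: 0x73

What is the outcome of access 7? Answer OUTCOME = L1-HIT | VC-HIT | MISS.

0: 0x64 (blk 12, set 0) → MISS  vc=[]
1: 0x64 (blk 12, set 0) → L1-HIT  vc=[]
2: 0x25 (blk 4, set 0) → MISS  vc=[12]
3: 0x66 (blk 12, set 0) → VC-HIT  vc=[4]
4: 0x67 (blk 12, set 0) → L1-HIT  vc=[4]
5: 0x22 (blk 4, set 0) → VC-HIT  vc=[12]
6: 0x61 (blk 12, set 0) → VC-HIT  vc=[4]
7: 0x72 (blk 14, set 0) → MISS  vc=[4, 12]
8: 0x27 (blk 4, set 0) → VC-HIT  vc=[14, 12]
9: 0x65 (blk 12, set 0) → VC-HIT  vc=[14, 4]
10: 0x60 (blk 12, set 0) → L1-HIT  vc=[14, 4]
11: 0x65 (blk 12, set 0) → L1-HIT  vc=[14, 4]
12: 0x73 (blk 14, set 0) → VC-HIT  vc=[12, 4]

OUTCOME = MISS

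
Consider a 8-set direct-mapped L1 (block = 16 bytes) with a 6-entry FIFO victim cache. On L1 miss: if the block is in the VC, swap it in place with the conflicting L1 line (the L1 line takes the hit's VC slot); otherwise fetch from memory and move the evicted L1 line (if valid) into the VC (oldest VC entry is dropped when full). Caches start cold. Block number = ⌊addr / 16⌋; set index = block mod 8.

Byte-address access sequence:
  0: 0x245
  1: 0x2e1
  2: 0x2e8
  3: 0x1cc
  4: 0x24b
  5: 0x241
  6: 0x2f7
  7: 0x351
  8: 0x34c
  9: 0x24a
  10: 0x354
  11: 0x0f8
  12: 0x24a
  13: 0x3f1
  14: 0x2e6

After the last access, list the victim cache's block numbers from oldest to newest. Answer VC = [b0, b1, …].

VC = [28, 52, 47, 15]

0: 0x245 (blk 36, set 4) → MISS  vc=[]
1: 0x2e1 (blk 46, set 6) → MISS  vc=[]
2: 0x2e8 (blk 46, set 6) → L1-HIT  vc=[]
3: 0x1cc (blk 28, set 4) → MISS  vc=[36]
4: 0x24b (blk 36, set 4) → VC-HIT  vc=[28]
5: 0x241 (blk 36, set 4) → L1-HIT  vc=[28]
6: 0x2f7 (blk 47, set 7) → MISS  vc=[28]
7: 0x351 (blk 53, set 5) → MISS  vc=[28]
8: 0x34c (blk 52, set 4) → MISS  vc=[28, 36]
9: 0x24a (blk 36, set 4) → VC-HIT  vc=[28, 52]
10: 0x354 (blk 53, set 5) → L1-HIT  vc=[28, 52]
11: 0xf8 (blk 15, set 7) → MISS  vc=[28, 52, 47]
12: 0x24a (blk 36, set 4) → L1-HIT  vc=[28, 52, 47]
13: 0x3f1 (blk 63, set 7) → MISS  vc=[28, 52, 47, 15]
14: 0x2e6 (blk 46, set 6) → L1-HIT  vc=[28, 52, 47, 15]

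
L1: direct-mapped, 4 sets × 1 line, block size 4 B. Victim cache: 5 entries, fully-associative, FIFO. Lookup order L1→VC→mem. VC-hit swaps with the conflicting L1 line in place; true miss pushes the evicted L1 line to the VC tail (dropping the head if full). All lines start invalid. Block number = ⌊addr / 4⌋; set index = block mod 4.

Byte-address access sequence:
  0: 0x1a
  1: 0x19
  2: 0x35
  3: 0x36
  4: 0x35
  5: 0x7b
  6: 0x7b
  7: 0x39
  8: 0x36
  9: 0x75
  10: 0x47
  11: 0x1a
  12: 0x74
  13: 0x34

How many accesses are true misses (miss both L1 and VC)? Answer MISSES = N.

MISSES = 6

0: 0x1a (blk 6, set 2) → MISS  vc=[]
1: 0x19 (blk 6, set 2) → L1-HIT  vc=[]
2: 0x35 (blk 13, set 1) → MISS  vc=[]
3: 0x36 (blk 13, set 1) → L1-HIT  vc=[]
4: 0x35 (blk 13, set 1) → L1-HIT  vc=[]
5: 0x7b (blk 30, set 2) → MISS  vc=[6]
6: 0x7b (blk 30, set 2) → L1-HIT  vc=[6]
7: 0x39 (blk 14, set 2) → MISS  vc=[6, 30]
8: 0x36 (blk 13, set 1) → L1-HIT  vc=[6, 30]
9: 0x75 (blk 29, set 1) → MISS  vc=[6, 30, 13]
10: 0x47 (blk 17, set 1) → MISS  vc=[6, 30, 13, 29]
11: 0x1a (blk 6, set 2) → VC-HIT  vc=[14, 30, 13, 29]
12: 0x74 (blk 29, set 1) → VC-HIT  vc=[14, 30, 13, 17]
13: 0x34 (blk 13, set 1) → VC-HIT  vc=[14, 30, 29, 17]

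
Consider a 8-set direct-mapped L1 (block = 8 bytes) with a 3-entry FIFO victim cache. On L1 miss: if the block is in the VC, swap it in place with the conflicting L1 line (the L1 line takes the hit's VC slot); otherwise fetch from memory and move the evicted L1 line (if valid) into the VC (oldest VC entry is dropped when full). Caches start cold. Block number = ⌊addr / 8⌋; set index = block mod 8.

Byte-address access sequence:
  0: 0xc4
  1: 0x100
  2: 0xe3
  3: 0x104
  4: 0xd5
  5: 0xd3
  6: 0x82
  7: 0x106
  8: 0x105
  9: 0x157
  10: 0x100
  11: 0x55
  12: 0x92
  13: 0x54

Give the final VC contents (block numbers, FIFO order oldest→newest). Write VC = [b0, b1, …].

VC = [26, 42, 18]

0: 0xc4 (blk 24, set 0) → MISS  vc=[]
1: 0x100 (blk 32, set 0) → MISS  vc=[24]
2: 0xe3 (blk 28, set 4) → MISS  vc=[24]
3: 0x104 (blk 32, set 0) → L1-HIT  vc=[24]
4: 0xd5 (blk 26, set 2) → MISS  vc=[24]
5: 0xd3 (blk 26, set 2) → L1-HIT  vc=[24]
6: 0x82 (blk 16, set 0) → MISS  vc=[24, 32]
7: 0x106 (blk 32, set 0) → VC-HIT  vc=[24, 16]
8: 0x105 (blk 32, set 0) → L1-HIT  vc=[24, 16]
9: 0x157 (blk 42, set 2) → MISS  vc=[24, 16, 26]
10: 0x100 (blk 32, set 0) → L1-HIT  vc=[24, 16, 26]
11: 0x55 (blk 10, set 2) → MISS  vc=[16, 26, 42]
12: 0x92 (blk 18, set 2) → MISS  vc=[26, 42, 10]
13: 0x54 (blk 10, set 2) → VC-HIT  vc=[26, 42, 18]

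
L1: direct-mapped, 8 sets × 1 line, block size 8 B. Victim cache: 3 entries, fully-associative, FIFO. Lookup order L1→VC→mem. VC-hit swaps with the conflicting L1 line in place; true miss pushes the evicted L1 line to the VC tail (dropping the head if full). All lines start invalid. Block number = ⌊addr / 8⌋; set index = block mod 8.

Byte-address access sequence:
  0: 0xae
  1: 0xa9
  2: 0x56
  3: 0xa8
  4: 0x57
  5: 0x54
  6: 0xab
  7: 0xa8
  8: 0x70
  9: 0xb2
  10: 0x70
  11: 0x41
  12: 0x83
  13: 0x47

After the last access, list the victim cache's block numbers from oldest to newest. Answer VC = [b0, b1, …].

VC = [22, 16]

  [0] addr=0xae blk=21 s=5: MISS | VC []
  [1] addr=0xa9 blk=21 s=5: L1-HIT | VC []
  [2] addr=0x56 blk=10 s=2: MISS | VC []
  [3] addr=0xa8 blk=21 s=5: L1-HIT | VC []
  [4] addr=0x57 blk=10 s=2: L1-HIT | VC []
  [5] addr=0x54 blk=10 s=2: L1-HIT | VC []
  [6] addr=0xab blk=21 s=5: L1-HIT | VC []
  [7] addr=0xa8 blk=21 s=5: L1-HIT | VC []
  [8] addr=0x70 blk=14 s=6: MISS | VC []
  [9] addr=0xb2 blk=22 s=6: MISS | VC [14]
  [10] addr=0x70 blk=14 s=6: VC-HIT | VC [22]
  [11] addr=0x41 blk=8 s=0: MISS | VC [22]
  [12] addr=0x83 blk=16 s=0: MISS | VC [22, 8]
  [13] addr=0x47 blk=8 s=0: VC-HIT | VC [22, 16]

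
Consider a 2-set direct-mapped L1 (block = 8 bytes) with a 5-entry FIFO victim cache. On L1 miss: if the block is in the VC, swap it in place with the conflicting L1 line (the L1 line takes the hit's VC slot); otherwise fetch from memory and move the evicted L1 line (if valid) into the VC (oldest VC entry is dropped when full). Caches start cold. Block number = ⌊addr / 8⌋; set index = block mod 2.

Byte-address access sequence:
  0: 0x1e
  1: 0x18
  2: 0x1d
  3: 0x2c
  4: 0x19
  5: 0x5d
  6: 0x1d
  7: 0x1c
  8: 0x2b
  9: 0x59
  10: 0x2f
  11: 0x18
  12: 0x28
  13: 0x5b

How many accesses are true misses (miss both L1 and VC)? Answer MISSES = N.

MISSES = 3

#0 0x1e→b3/s1 MISS; vc=[]
#1 0x18→b3/s1 L1-HIT; vc=[]
#2 0x1d→b3/s1 L1-HIT; vc=[]
#3 0x2c→b5/s1 MISS; vc=[3]
#4 0x19→b3/s1 VC-HIT; vc=[5]
#5 0x5d→b11/s1 MISS; vc=[5,3]
#6 0x1d→b3/s1 VC-HIT; vc=[5,11]
#7 0x1c→b3/s1 L1-HIT; vc=[5,11]
#8 0x2b→b5/s1 VC-HIT; vc=[3,11]
#9 0x59→b11/s1 VC-HIT; vc=[3,5]
#10 0x2f→b5/s1 VC-HIT; vc=[3,11]
#11 0x18→b3/s1 VC-HIT; vc=[5,11]
#12 0x28→b5/s1 VC-HIT; vc=[3,11]
#13 0x5b→b11/s1 VC-HIT; vc=[3,5]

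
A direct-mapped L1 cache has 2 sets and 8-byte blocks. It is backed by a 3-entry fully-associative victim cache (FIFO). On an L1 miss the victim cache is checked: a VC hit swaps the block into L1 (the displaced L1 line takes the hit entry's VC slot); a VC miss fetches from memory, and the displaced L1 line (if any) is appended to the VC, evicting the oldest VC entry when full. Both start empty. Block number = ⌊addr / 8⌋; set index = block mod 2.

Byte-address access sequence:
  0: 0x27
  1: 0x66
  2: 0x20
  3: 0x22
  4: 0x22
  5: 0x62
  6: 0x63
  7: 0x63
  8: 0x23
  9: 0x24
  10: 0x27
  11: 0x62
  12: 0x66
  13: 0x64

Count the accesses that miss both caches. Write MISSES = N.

MISSES = 2

0: 0x27 (blk 4, set 0) → MISS  vc=[]
1: 0x66 (blk 12, set 0) → MISS  vc=[4]
2: 0x20 (blk 4, set 0) → VC-HIT  vc=[12]
3: 0x22 (blk 4, set 0) → L1-HIT  vc=[12]
4: 0x22 (blk 4, set 0) → L1-HIT  vc=[12]
5: 0x62 (blk 12, set 0) → VC-HIT  vc=[4]
6: 0x63 (blk 12, set 0) → L1-HIT  vc=[4]
7: 0x63 (blk 12, set 0) → L1-HIT  vc=[4]
8: 0x23 (blk 4, set 0) → VC-HIT  vc=[12]
9: 0x24 (blk 4, set 0) → L1-HIT  vc=[12]
10: 0x27 (blk 4, set 0) → L1-HIT  vc=[12]
11: 0x62 (blk 12, set 0) → VC-HIT  vc=[4]
12: 0x66 (blk 12, set 0) → L1-HIT  vc=[4]
13: 0x64 (blk 12, set 0) → L1-HIT  vc=[4]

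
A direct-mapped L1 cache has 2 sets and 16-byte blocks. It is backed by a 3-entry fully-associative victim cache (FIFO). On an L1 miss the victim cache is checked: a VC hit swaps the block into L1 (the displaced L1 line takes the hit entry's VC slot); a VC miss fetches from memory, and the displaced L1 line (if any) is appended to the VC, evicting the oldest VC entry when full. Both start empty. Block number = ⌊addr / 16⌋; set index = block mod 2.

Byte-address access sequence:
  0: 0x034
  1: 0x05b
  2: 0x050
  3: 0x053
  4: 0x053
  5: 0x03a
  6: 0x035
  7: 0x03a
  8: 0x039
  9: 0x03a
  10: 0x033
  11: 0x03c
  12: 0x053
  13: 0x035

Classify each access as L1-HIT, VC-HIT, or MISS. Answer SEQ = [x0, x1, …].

#0 0x34→b3/s1 MISS; vc=[]
#1 0x5b→b5/s1 MISS; vc=[3]
#2 0x50→b5/s1 L1-HIT; vc=[3]
#3 0x53→b5/s1 L1-HIT; vc=[3]
#4 0x53→b5/s1 L1-HIT; vc=[3]
#5 0x3a→b3/s1 VC-HIT; vc=[5]
#6 0x35→b3/s1 L1-HIT; vc=[5]
#7 0x3a→b3/s1 L1-HIT; vc=[5]
#8 0x39→b3/s1 L1-HIT; vc=[5]
#9 0x3a→b3/s1 L1-HIT; vc=[5]
#10 0x33→b3/s1 L1-HIT; vc=[5]
#11 0x3c→b3/s1 L1-HIT; vc=[5]
#12 0x53→b5/s1 VC-HIT; vc=[3]
#13 0x35→b3/s1 VC-HIT; vc=[5]

SEQ = [MISS, MISS, L1-HIT, L1-HIT, L1-HIT, VC-HIT, L1-HIT, L1-HIT, L1-HIT, L1-HIT, L1-HIT, L1-HIT, VC-HIT, VC-HIT]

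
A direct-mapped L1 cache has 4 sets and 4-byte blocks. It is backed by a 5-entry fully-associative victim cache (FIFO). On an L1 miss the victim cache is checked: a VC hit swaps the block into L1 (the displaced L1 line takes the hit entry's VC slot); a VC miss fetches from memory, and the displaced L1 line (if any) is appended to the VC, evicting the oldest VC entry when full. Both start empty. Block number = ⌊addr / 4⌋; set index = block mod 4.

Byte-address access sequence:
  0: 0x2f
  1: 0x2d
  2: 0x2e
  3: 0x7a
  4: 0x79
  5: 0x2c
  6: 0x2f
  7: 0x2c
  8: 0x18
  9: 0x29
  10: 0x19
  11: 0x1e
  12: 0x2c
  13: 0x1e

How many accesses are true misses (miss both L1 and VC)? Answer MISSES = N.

  [0] addr=0x2f blk=11 s=3: MISS | VC []
  [1] addr=0x2d blk=11 s=3: L1-HIT | VC []
  [2] addr=0x2e blk=11 s=3: L1-HIT | VC []
  [3] addr=0x7a blk=30 s=2: MISS | VC []
  [4] addr=0x79 blk=30 s=2: L1-HIT | VC []
  [5] addr=0x2c blk=11 s=3: L1-HIT | VC []
  [6] addr=0x2f blk=11 s=3: L1-HIT | VC []
  [7] addr=0x2c blk=11 s=3: L1-HIT | VC []
  [8] addr=0x18 blk=6 s=2: MISS | VC [30]
  [9] addr=0x29 blk=10 s=2: MISS | VC [30, 6]
  [10] addr=0x19 blk=6 s=2: VC-HIT | VC [30, 10]
  [11] addr=0x1e blk=7 s=3: MISS | VC [30, 10, 11]
  [12] addr=0x2c blk=11 s=3: VC-HIT | VC [30, 10, 7]
  [13] addr=0x1e blk=7 s=3: VC-HIT | VC [30, 10, 11]

MISSES = 5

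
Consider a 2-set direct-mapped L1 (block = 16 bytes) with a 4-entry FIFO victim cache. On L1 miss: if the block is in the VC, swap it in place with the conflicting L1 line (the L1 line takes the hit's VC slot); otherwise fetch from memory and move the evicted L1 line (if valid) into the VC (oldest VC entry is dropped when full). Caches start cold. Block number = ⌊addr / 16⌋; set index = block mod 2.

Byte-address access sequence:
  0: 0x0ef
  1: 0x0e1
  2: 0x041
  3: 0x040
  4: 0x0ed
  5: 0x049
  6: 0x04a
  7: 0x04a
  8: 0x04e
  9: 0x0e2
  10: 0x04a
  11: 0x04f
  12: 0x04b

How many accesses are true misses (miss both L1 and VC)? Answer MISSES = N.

#0 0xef→b14/s0 MISS; vc=[]
#1 0xe1→b14/s0 L1-HIT; vc=[]
#2 0x41→b4/s0 MISS; vc=[14]
#3 0x40→b4/s0 L1-HIT; vc=[14]
#4 0xed→b14/s0 VC-HIT; vc=[4]
#5 0x49→b4/s0 VC-HIT; vc=[14]
#6 0x4a→b4/s0 L1-HIT; vc=[14]
#7 0x4a→b4/s0 L1-HIT; vc=[14]
#8 0x4e→b4/s0 L1-HIT; vc=[14]
#9 0xe2→b14/s0 VC-HIT; vc=[4]
#10 0x4a→b4/s0 VC-HIT; vc=[14]
#11 0x4f→b4/s0 L1-HIT; vc=[14]
#12 0x4b→b4/s0 L1-HIT; vc=[14]

MISSES = 2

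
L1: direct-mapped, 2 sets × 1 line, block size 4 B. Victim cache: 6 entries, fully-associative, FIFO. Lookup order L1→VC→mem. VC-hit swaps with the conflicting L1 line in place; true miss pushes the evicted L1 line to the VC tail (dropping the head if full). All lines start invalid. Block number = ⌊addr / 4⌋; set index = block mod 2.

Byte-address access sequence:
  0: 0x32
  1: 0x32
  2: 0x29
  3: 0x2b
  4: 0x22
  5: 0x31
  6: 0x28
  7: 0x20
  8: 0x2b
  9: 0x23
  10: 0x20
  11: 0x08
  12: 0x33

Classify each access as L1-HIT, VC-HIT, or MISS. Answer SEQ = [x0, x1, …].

SEQ = [MISS, L1-HIT, MISS, L1-HIT, MISS, VC-HIT, VC-HIT, VC-HIT, VC-HIT, VC-HIT, L1-HIT, MISS, VC-HIT]

  [0] addr=0x32 blk=12 s=0: MISS | VC []
  [1] addr=0x32 blk=12 s=0: L1-HIT | VC []
  [2] addr=0x29 blk=10 s=0: MISS | VC [12]
  [3] addr=0x2b blk=10 s=0: L1-HIT | VC [12]
  [4] addr=0x22 blk=8 s=0: MISS | VC [12, 10]
  [5] addr=0x31 blk=12 s=0: VC-HIT | VC [8, 10]
  [6] addr=0x28 blk=10 s=0: VC-HIT | VC [8, 12]
  [7] addr=0x20 blk=8 s=0: VC-HIT | VC [10, 12]
  [8] addr=0x2b blk=10 s=0: VC-HIT | VC [8, 12]
  [9] addr=0x23 blk=8 s=0: VC-HIT | VC [10, 12]
  [10] addr=0x20 blk=8 s=0: L1-HIT | VC [10, 12]
  [11] addr=0x8 blk=2 s=0: MISS | VC [10, 12, 8]
  [12] addr=0x33 blk=12 s=0: VC-HIT | VC [10, 2, 8]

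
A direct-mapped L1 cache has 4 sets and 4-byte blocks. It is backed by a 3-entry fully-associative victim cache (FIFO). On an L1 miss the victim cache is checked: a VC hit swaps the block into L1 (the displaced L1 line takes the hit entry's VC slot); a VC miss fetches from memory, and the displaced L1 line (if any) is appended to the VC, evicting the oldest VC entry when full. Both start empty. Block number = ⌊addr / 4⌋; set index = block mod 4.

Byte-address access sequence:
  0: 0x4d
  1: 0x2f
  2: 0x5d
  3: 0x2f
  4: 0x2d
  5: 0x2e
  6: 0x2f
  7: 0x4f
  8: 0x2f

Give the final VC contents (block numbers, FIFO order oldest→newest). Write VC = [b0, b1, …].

  [0] addr=0x4d blk=19 s=3: MISS | VC []
  [1] addr=0x2f blk=11 s=3: MISS | VC [19]
  [2] addr=0x5d blk=23 s=3: MISS | VC [19, 11]
  [3] addr=0x2f blk=11 s=3: VC-HIT | VC [19, 23]
  [4] addr=0x2d blk=11 s=3: L1-HIT | VC [19, 23]
  [5] addr=0x2e blk=11 s=3: L1-HIT | VC [19, 23]
  [6] addr=0x2f blk=11 s=3: L1-HIT | VC [19, 23]
  [7] addr=0x4f blk=19 s=3: VC-HIT | VC [11, 23]
  [8] addr=0x2f blk=11 s=3: VC-HIT | VC [19, 23]

VC = [19, 23]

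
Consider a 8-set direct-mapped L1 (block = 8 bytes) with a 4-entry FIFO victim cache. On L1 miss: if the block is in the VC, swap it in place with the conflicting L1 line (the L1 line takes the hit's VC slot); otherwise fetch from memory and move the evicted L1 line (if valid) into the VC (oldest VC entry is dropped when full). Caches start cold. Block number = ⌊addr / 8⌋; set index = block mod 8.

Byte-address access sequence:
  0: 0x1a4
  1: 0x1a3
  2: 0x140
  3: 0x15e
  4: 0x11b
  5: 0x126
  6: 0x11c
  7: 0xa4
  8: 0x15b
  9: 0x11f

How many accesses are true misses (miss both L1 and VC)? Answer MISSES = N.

#0 0x1a4→b52/s4 MISS; vc=[]
#1 0x1a3→b52/s4 L1-HIT; vc=[]
#2 0x140→b40/s0 MISS; vc=[]
#3 0x15e→b43/s3 MISS; vc=[]
#4 0x11b→b35/s3 MISS; vc=[43]
#5 0x126→b36/s4 MISS; vc=[43,52]
#6 0x11c→b35/s3 L1-HIT; vc=[43,52]
#7 0xa4→b20/s4 MISS; vc=[43,52,36]
#8 0x15b→b43/s3 VC-HIT; vc=[35,52,36]
#9 0x11f→b35/s3 VC-HIT; vc=[43,52,36]

MISSES = 6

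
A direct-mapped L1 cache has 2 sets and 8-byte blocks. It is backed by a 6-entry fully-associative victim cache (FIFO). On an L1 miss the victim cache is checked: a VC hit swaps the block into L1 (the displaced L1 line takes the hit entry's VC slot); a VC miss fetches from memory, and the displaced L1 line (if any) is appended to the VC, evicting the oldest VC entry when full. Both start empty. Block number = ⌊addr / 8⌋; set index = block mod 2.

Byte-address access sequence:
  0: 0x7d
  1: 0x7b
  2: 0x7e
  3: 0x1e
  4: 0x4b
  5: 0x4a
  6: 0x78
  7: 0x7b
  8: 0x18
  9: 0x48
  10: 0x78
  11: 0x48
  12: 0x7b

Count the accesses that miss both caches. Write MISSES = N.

MISSES = 3

0: 0x7d (blk 15, set 1) → MISS  vc=[]
1: 0x7b (blk 15, set 1) → L1-HIT  vc=[]
2: 0x7e (blk 15, set 1) → L1-HIT  vc=[]
3: 0x1e (blk 3, set 1) → MISS  vc=[15]
4: 0x4b (blk 9, set 1) → MISS  vc=[15, 3]
5: 0x4a (blk 9, set 1) → L1-HIT  vc=[15, 3]
6: 0x78 (blk 15, set 1) → VC-HIT  vc=[9, 3]
7: 0x7b (blk 15, set 1) → L1-HIT  vc=[9, 3]
8: 0x18 (blk 3, set 1) → VC-HIT  vc=[9, 15]
9: 0x48 (blk 9, set 1) → VC-HIT  vc=[3, 15]
10: 0x78 (blk 15, set 1) → VC-HIT  vc=[3, 9]
11: 0x48 (blk 9, set 1) → VC-HIT  vc=[3, 15]
12: 0x7b (blk 15, set 1) → VC-HIT  vc=[3, 9]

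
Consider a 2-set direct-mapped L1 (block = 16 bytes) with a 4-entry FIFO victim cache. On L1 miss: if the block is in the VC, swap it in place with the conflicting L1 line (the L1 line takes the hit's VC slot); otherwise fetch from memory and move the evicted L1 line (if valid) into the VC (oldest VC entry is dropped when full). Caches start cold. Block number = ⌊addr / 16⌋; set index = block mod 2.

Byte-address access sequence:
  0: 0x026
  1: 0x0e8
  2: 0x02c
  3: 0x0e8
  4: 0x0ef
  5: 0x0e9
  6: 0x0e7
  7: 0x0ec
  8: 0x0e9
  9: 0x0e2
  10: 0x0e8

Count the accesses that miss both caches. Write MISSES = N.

0: 0x26 (blk 2, set 0) → MISS  vc=[]
1: 0xe8 (blk 14, set 0) → MISS  vc=[2]
2: 0x2c (blk 2, set 0) → VC-HIT  vc=[14]
3: 0xe8 (blk 14, set 0) → VC-HIT  vc=[2]
4: 0xef (blk 14, set 0) → L1-HIT  vc=[2]
5: 0xe9 (blk 14, set 0) → L1-HIT  vc=[2]
6: 0xe7 (blk 14, set 0) → L1-HIT  vc=[2]
7: 0xec (blk 14, set 0) → L1-HIT  vc=[2]
8: 0xe9 (blk 14, set 0) → L1-HIT  vc=[2]
9: 0xe2 (blk 14, set 0) → L1-HIT  vc=[2]
10: 0xe8 (blk 14, set 0) → L1-HIT  vc=[2]

MISSES = 2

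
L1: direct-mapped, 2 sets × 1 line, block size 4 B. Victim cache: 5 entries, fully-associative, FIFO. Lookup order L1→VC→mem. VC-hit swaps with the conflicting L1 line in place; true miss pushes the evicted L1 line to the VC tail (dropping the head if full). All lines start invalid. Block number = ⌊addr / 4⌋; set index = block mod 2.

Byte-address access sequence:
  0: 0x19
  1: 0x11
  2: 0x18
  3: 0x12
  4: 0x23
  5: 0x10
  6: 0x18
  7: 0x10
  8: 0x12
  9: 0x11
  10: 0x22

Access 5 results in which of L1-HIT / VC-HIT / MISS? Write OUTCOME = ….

0: 0x19 (blk 6, set 0) → MISS  vc=[]
1: 0x11 (blk 4, set 0) → MISS  vc=[6]
2: 0x18 (blk 6, set 0) → VC-HIT  vc=[4]
3: 0x12 (blk 4, set 0) → VC-HIT  vc=[6]
4: 0x23 (blk 8, set 0) → MISS  vc=[6, 4]
5: 0x10 (blk 4, set 0) → VC-HIT  vc=[6, 8]
6: 0x18 (blk 6, set 0) → VC-HIT  vc=[4, 8]
7: 0x10 (blk 4, set 0) → VC-HIT  vc=[6, 8]
8: 0x12 (blk 4, set 0) → L1-HIT  vc=[6, 8]
9: 0x11 (blk 4, set 0) → L1-HIT  vc=[6, 8]
10: 0x22 (blk 8, set 0) → VC-HIT  vc=[6, 4]

OUTCOME = VC-HIT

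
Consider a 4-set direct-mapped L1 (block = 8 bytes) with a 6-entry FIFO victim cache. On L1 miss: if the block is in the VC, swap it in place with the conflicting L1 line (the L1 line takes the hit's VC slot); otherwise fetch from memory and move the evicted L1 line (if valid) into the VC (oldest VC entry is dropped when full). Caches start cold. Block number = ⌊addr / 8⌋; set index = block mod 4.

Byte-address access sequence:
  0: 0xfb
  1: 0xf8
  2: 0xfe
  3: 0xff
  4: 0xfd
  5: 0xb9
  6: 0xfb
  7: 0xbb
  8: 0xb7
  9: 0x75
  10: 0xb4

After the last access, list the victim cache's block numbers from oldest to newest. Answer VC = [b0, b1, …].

VC = [31, 14]

0: 0xfb (blk 31, set 3) → MISS  vc=[]
1: 0xf8 (blk 31, set 3) → L1-HIT  vc=[]
2: 0xfe (blk 31, set 3) → L1-HIT  vc=[]
3: 0xff (blk 31, set 3) → L1-HIT  vc=[]
4: 0xfd (blk 31, set 3) → L1-HIT  vc=[]
5: 0xb9 (blk 23, set 3) → MISS  vc=[31]
6: 0xfb (blk 31, set 3) → VC-HIT  vc=[23]
7: 0xbb (blk 23, set 3) → VC-HIT  vc=[31]
8: 0xb7 (blk 22, set 2) → MISS  vc=[31]
9: 0x75 (blk 14, set 2) → MISS  vc=[31, 22]
10: 0xb4 (blk 22, set 2) → VC-HIT  vc=[31, 14]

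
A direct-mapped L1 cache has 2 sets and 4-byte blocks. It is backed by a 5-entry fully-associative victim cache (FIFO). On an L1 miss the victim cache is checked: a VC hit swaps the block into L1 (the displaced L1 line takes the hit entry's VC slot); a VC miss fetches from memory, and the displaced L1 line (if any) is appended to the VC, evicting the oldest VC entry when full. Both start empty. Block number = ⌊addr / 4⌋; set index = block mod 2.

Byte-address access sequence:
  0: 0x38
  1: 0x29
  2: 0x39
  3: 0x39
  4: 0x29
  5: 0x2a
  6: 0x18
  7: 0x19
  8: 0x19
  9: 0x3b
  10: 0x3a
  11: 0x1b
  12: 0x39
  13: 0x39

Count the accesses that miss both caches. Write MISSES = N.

MISSES = 3

  [0] addr=0x38 blk=14 s=0: MISS | VC []
  [1] addr=0x29 blk=10 s=0: MISS | VC [14]
  [2] addr=0x39 blk=14 s=0: VC-HIT | VC [10]
  [3] addr=0x39 blk=14 s=0: L1-HIT | VC [10]
  [4] addr=0x29 blk=10 s=0: VC-HIT | VC [14]
  [5] addr=0x2a blk=10 s=0: L1-HIT | VC [14]
  [6] addr=0x18 blk=6 s=0: MISS | VC [14, 10]
  [7] addr=0x19 blk=6 s=0: L1-HIT | VC [14, 10]
  [8] addr=0x19 blk=6 s=0: L1-HIT | VC [14, 10]
  [9] addr=0x3b blk=14 s=0: VC-HIT | VC [6, 10]
  [10] addr=0x3a blk=14 s=0: L1-HIT | VC [6, 10]
  [11] addr=0x1b blk=6 s=0: VC-HIT | VC [14, 10]
  [12] addr=0x39 blk=14 s=0: VC-HIT | VC [6, 10]
  [13] addr=0x39 blk=14 s=0: L1-HIT | VC [6, 10]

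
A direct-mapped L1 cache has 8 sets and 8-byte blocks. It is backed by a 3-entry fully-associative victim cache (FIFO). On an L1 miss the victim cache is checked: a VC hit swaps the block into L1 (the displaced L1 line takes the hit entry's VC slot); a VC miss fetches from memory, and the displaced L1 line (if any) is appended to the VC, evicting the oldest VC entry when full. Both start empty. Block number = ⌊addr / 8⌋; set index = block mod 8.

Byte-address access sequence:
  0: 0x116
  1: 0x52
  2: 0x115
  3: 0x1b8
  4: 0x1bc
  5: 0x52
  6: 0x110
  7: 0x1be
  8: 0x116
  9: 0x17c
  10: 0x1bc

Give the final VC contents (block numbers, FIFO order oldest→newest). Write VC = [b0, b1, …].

  [0] addr=0x116 blk=34 s=2: MISS | VC []
  [1] addr=0x52 blk=10 s=2: MISS | VC [34]
  [2] addr=0x115 blk=34 s=2: VC-HIT | VC [10]
  [3] addr=0x1b8 blk=55 s=7: MISS | VC [10]
  [4] addr=0x1bc blk=55 s=7: L1-HIT | VC [10]
  [5] addr=0x52 blk=10 s=2: VC-HIT | VC [34]
  [6] addr=0x110 blk=34 s=2: VC-HIT | VC [10]
  [7] addr=0x1be blk=55 s=7: L1-HIT | VC [10]
  [8] addr=0x116 blk=34 s=2: L1-HIT | VC [10]
  [9] addr=0x17c blk=47 s=7: MISS | VC [10, 55]
  [10] addr=0x1bc blk=55 s=7: VC-HIT | VC [10, 47]

VC = [10, 47]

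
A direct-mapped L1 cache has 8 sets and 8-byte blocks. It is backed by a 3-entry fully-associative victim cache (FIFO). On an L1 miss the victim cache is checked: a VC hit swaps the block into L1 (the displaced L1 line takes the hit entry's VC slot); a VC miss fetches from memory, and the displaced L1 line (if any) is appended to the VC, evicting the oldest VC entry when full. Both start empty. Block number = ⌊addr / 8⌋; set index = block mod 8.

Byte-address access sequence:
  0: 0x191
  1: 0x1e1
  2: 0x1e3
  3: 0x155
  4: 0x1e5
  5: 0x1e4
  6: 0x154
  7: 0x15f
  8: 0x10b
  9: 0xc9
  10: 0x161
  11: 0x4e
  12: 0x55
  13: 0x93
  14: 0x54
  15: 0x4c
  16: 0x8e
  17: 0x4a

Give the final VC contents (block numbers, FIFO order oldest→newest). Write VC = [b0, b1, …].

0: 0x191 (blk 50, set 2) → MISS  vc=[]
1: 0x1e1 (blk 60, set 4) → MISS  vc=[]
2: 0x1e3 (blk 60, set 4) → L1-HIT  vc=[]
3: 0x155 (blk 42, set 2) → MISS  vc=[50]
4: 0x1e5 (blk 60, set 4) → L1-HIT  vc=[50]
5: 0x1e4 (blk 60, set 4) → L1-HIT  vc=[50]
6: 0x154 (blk 42, set 2) → L1-HIT  vc=[50]
7: 0x15f (blk 43, set 3) → MISS  vc=[50]
8: 0x10b (blk 33, set 1) → MISS  vc=[50]
9: 0xc9 (blk 25, set 1) → MISS  vc=[50, 33]
10: 0x161 (blk 44, set 4) → MISS  vc=[50, 33, 60]
11: 0x4e (blk 9, set 1) → MISS  vc=[33, 60, 25]
12: 0x55 (blk 10, set 2) → MISS  vc=[60, 25, 42]
13: 0x93 (blk 18, set 2) → MISS  vc=[25, 42, 10]
14: 0x54 (blk 10, set 2) → VC-HIT  vc=[25, 42, 18]
15: 0x4c (blk 9, set 1) → L1-HIT  vc=[25, 42, 18]
16: 0x8e (blk 17, set 1) → MISS  vc=[42, 18, 9]
17: 0x4a (blk 9, set 1) → VC-HIT  vc=[42, 18, 17]

VC = [42, 18, 17]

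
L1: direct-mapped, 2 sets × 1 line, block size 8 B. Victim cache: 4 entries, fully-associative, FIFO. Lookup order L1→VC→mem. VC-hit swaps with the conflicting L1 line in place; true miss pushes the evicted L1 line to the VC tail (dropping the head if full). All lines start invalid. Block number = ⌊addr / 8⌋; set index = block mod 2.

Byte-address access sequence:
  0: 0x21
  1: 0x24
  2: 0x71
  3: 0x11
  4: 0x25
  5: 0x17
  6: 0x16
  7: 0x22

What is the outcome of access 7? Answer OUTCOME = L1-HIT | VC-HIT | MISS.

#0 0x21→b4/s0 MISS; vc=[]
#1 0x24→b4/s0 L1-HIT; vc=[]
#2 0x71→b14/s0 MISS; vc=[4]
#3 0x11→b2/s0 MISS; vc=[4,14]
#4 0x25→b4/s0 VC-HIT; vc=[2,14]
#5 0x17→b2/s0 VC-HIT; vc=[4,14]
#6 0x16→b2/s0 L1-HIT; vc=[4,14]
#7 0x22→b4/s0 VC-HIT; vc=[2,14]

OUTCOME = VC-HIT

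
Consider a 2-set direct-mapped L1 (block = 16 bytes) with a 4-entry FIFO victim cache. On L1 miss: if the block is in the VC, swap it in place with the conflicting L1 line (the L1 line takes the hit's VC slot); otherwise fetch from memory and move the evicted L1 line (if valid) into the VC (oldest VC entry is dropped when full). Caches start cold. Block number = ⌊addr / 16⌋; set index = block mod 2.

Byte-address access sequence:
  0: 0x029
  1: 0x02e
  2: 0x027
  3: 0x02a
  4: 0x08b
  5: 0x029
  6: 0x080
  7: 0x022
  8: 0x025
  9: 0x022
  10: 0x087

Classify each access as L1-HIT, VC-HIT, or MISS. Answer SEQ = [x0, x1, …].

  [0] addr=0x29 blk=2 s=0: MISS | VC []
  [1] addr=0x2e blk=2 s=0: L1-HIT | VC []
  [2] addr=0x27 blk=2 s=0: L1-HIT | VC []
  [3] addr=0x2a blk=2 s=0: L1-HIT | VC []
  [4] addr=0x8b blk=8 s=0: MISS | VC [2]
  [5] addr=0x29 blk=2 s=0: VC-HIT | VC [8]
  [6] addr=0x80 blk=8 s=0: VC-HIT | VC [2]
  [7] addr=0x22 blk=2 s=0: VC-HIT | VC [8]
  [8] addr=0x25 blk=2 s=0: L1-HIT | VC [8]
  [9] addr=0x22 blk=2 s=0: L1-HIT | VC [8]
  [10] addr=0x87 blk=8 s=0: VC-HIT | VC [2]

SEQ = [MISS, L1-HIT, L1-HIT, L1-HIT, MISS, VC-HIT, VC-HIT, VC-HIT, L1-HIT, L1-HIT, VC-HIT]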